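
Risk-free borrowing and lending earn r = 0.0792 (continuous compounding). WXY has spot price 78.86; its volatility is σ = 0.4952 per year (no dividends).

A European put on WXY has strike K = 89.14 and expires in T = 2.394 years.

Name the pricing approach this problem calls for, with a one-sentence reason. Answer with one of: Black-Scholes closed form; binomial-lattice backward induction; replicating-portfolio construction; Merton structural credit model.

framework: Black-Scholes closed form

Key observation: the strike-89.14 put on WXY is European-exercise on a continuously-modelled lognormal underlying, so its value is a single closed-form evaluation.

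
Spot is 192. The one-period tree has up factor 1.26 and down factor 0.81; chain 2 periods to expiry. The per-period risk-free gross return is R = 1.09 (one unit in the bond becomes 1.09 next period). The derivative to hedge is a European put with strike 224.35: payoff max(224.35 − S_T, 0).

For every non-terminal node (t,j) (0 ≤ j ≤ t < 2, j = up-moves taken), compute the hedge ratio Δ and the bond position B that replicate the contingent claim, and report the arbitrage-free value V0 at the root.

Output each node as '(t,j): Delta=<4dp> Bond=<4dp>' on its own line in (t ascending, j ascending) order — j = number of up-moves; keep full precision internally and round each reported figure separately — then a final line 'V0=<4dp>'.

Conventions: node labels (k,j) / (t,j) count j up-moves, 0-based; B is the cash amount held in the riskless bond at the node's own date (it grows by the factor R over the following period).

No-arbitrage ⇒ martingale measure with p* = (R−d)/(u−d) = 0.6222.
Expiry values: V(2,0)=98.3788, V(2,1)=28.3948, V(2,2)=0.0000
Node (1,0) S=155.5200: V=(p*·28.3948+(1−p*)·98.3788)/1.09=50.3057; Δ=(28.3948−98.3788)/(195.9552−125.9712)=-1.0000; B=V−Δ·S=205.8257
Node (1,1) S=241.9200: V=(p*·0.0000+(1−p*)·28.3948)/1.09=9.8412; Δ=(0.0000−28.3948)/(304.8192−195.9552)=-0.2608; B=V−Δ·S=72.9408
Node (0,0) S=192.0000: V=(p*·9.8412+(1−p*)·50.3057)/1.09=23.0530; Δ=(9.8412−50.3057)/(241.9200−155.5200)=-0.4683; B=V−Δ·S=112.9741
Sanity check at the root: Δ(0,0)·S0 + B(0,0) reproduces V0 = 23.0530.

(0,0): Delta=-0.4683 Bond=112.9741
(1,0): Delta=-1.0000 Bond=205.8257
(1,1): Delta=-0.2608 Bond=72.9408
V0=23.0530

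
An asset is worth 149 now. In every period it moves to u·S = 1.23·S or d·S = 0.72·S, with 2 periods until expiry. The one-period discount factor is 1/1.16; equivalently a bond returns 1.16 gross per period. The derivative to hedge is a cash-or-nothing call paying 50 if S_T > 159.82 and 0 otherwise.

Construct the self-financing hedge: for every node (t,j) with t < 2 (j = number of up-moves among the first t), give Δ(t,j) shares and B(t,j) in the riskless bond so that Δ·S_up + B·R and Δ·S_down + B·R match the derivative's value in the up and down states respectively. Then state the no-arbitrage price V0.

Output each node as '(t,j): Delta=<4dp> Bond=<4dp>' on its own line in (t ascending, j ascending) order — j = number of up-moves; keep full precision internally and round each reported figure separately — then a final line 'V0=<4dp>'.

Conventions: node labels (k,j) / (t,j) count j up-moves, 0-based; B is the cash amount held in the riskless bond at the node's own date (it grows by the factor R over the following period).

Under the risk-neutral measure, an up-move has probability p* = (R−d)/(u−d) = 0.8627 and values discount at R = 1.16.
Payoffs at expiry: V(2,0)=0.0000, V(2,1)=0.0000, V(2,2)=50.0000
(1,0): S=107.2800. Δ = (V_up−V_dn)/(S_up−S_dn) = (0.0000−0.0000)/(131.9544−77.2416) = 0.0000. V = [p*·0.0000 + (1−p*)·0.0000]/1.16 = 0.0000. B = V − Δ·S = 0.0000.
(1,1): S=183.2700. Δ = (V_up−V_dn)/(S_up−S_dn) = (50.0000−0.0000)/(225.4221−131.9544) = 0.5349. V = [p*·50.0000 + (1−p*)·0.0000]/1.16 = 37.1873. B = V − Δ·S = -60.8519.
(0,0): S=149.0000. Δ = (V_up−V_dn)/(S_up−S_dn) = (37.1873−0.0000)/(183.2700−107.2800) = 0.4894. V = [p*·37.1873 + (1−p*)·0.0000]/1.16 = 27.6579. B = V − Δ·S = -45.2584.
Check: Δ(0,0)·S0 + B(0,0) = 27.6579 = V0.

(0,0): Delta=0.4894 Bond=-45.2584
(1,0): Delta=0.0000 Bond=0.0000
(1,1): Delta=0.5349 Bond=-60.8519
V0=27.6579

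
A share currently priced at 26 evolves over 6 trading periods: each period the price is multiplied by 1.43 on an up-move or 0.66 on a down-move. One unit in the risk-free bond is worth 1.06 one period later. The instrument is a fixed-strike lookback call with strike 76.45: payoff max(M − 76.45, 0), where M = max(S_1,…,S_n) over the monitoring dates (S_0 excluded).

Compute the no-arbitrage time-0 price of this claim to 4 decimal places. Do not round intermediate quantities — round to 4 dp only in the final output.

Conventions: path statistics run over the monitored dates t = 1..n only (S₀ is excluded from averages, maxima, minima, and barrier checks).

With p* = (R−d)/(u−d) = 0.5195, sum probability × payoff across the paths and divide by R^6.
Enumerate all 2^6 = 64 price paths (U = up ×1.43, D = down ×0.66); each path with k up-moves has probability p*^k·(1−p*)^(6−k).
DDDDDD: M=17.1600, payoff=0.0000, prob=0.012310
UDDDDD: M=37.1800, payoff=0.0000, prob=0.013308
DUDDDD: M=24.5388, payoff=0.0000, prob=0.013308
UUDDDD: M=53.1674, payoff=0.0000, prob=0.014387
DDUDDD: M=17.1600, payoff=0.0000, prob=0.013308
UDUDDD: M=37.1800, payoff=0.0000, prob=0.014387
DUUDDD: M=35.0905, payoff=0.0000, prob=0.014387
UUUDDD: M=76.0294, payoff=0.0000, prob=0.015554
DDDUDD: M=17.1600, payoff=0.0000, prob=0.013308
UDDUDD: M=37.1800, payoff=0.0000, prob=0.014387
DUDUDD: M=24.5388, payoff=0.0000, prob=0.014387
UUDUDD: M=53.1674, payoff=0.0000, prob=0.015554
DDUUDD: M=23.1597, payoff=0.0000, prob=0.014387
UDUUDD: M=50.1794, payoff=0.0000, prob=0.015554
DUUUDD: M=50.1794, payoff=0.0000, prob=0.015554
UUUUDD: M=108.7220, payoff=32.2720, prob=0.016815
DDDDUD: M=17.1600, payoff=0.0000, prob=0.013308
UDDDUD: M=37.1800, payoff=0.0000, prob=0.014387
DUDDUD: M=24.5388, payoff=0.0000, prob=0.014387
UUDDUD: M=53.1674, payoff=0.0000, prob=0.015554
DDUDUD: M=17.1600, payoff=0.0000, prob=0.014387
UDUDUD: M=37.1800, payoff=0.0000, prob=0.015554
DUUDUD: M=35.0905, payoff=0.0000, prob=0.015554
UUUDUD: M=76.0294, payoff=0.0000, prob=0.016815
DDDUUD: M=17.1600, payoff=0.0000, prob=0.014387
UDDUUD: M=37.1800, payoff=0.0000, prob=0.015554
DUDUUD: M=33.1184, payoff=0.0000, prob=0.015554
UUDUUD: M=71.7565, payoff=0.0000, prob=0.016815
DDUUUD: M=33.1184, payoff=0.0000, prob=0.015554
UDUUUD: M=71.7565, payoff=0.0000, prob=0.016815
DUUUUD: M=71.7565, payoff=0.0000, prob=0.016815
UUUUUD: M=155.4725, payoff=79.0225, prob=0.018178
DDDDDU: M=17.1600, payoff=0.0000, prob=0.013308
UDDDDU: M=37.1800, payoff=0.0000, prob=0.014387
DUDDDU: M=24.5388, payoff=0.0000, prob=0.014387
UUDDDU: M=53.1674, payoff=0.0000, prob=0.015554
DDUDDU: M=17.1600, payoff=0.0000, prob=0.014387
UDUDDU: M=37.1800, payoff=0.0000, prob=0.015554
DUUDDU: M=35.0905, payoff=0.0000, prob=0.015554
UUUDDU: M=76.0294, payoff=0.0000, prob=0.016815
DDDUDU: M=17.1600, payoff=0.0000, prob=0.014387
UDDUDU: M=37.1800, payoff=0.0000, prob=0.015554
DUDUDU: M=24.5388, payoff=0.0000, prob=0.015554
UUDUDU: M=53.1674, payoff=0.0000, prob=0.016815
DDUUDU: M=23.1597, payoff=0.0000, prob=0.015554
UDUUDU: M=50.1794, payoff=0.0000, prob=0.016815
DUUUDU: M=50.1794, payoff=0.0000, prob=0.016815
UUUUDU: M=108.7220, payoff=32.2720, prob=0.018178
DDDDUU: M=17.1600, payoff=0.0000, prob=0.014387
UDDDUU: M=37.1800, payoff=0.0000, prob=0.015554
DUDDUU: M=24.5388, payoff=0.0000, prob=0.015554
UUDDUU: M=53.1674, payoff=0.0000, prob=0.016815
DDUDUU: M=21.8581, payoff=0.0000, prob=0.015554
UDUDUU: M=47.3593, payoff=0.0000, prob=0.016815
DUUDUU: M=47.3593, payoff=0.0000, prob=0.016815
UUUDUU: M=102.6118, payoff=26.1618, prob=0.018178
DDDUUU: M=21.8581, payoff=0.0000, prob=0.015554
UDDUUU: M=47.3593, payoff=0.0000, prob=0.016815
DUDUUU: M=47.3593, payoff=0.0000, prob=0.016815
UUDUUU: M=102.6118, payoff=26.1618, prob=0.018178
DDUUUU: M=47.3593, payoff=0.0000, prob=0.016815
UDUUUU: M=102.6118, payoff=26.1618, prob=0.018178
DUUUUU: M=102.6118, payoff=26.1618, prob=0.018178
UUUUUU: M=222.3257, payoff=145.8757, prob=0.019652
Price = Σ prob·payoff / R^6 = 7.334956 / 1.418519 = 5.1709

price = 5.1709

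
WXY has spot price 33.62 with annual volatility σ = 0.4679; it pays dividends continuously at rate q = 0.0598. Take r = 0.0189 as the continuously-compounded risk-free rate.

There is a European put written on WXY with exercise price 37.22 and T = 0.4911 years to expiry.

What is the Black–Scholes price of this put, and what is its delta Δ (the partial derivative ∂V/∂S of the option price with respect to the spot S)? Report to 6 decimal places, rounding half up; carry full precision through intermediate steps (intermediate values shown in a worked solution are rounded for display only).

price = 6.947106
Δ = -0.565358

σ√T = 0.4679·√0.4911 = 0.327897
d₁ = (ln(S/K) + (r−q+σ²/2)T) / (σ√T) = (ln(33.62/37.22) + (0.0189−0.0598+0.4679²/2)·0.4911) / 0.327897 = (-0.101725 + 0.033672) / 0.327897 = -0.207543
d₂ = d₁ − σ√T = -0.207543 − 0.327897 = -0.535440
e^{−rT} = 0.990761
e^{−qT} = 0.971059
N(−d₁) = 0.582207,  N(−d₂) = 0.703827
Put price V = K·e^{−rT}·N(−d₂) − S·e^{−qT}·N(−d₁) = 25.954426 − 19.007320 = 6.947106
Δ = −e^{−qT}·N(−d₁) = -0.565358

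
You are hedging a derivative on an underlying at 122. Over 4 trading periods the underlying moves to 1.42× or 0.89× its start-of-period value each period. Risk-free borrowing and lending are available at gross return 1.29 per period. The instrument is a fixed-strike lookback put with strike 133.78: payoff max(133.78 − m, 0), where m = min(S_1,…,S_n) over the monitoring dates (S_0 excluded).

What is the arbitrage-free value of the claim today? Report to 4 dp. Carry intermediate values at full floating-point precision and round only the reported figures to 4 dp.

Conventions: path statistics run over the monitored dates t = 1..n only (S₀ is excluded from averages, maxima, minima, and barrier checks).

With p* = (R−d)/(u−d) = 0.7547, sum probability × payoff across the paths and divide by R^4.
Enumerate all 2^4 = 16 price paths (U = up ×1.42, D = down ×0.89); each path with k up-moves has probability p*^k·(1−p*)^(4−k).
DDDD: m=76.5455, payoff=57.2345, prob=0.003620
UDDD: m=122.1288, payoff=11.6512, prob=0.011137
DUDD: m=108.5800, payoff=25.2000, prob=0.011137
UUDD: m=173.2400, payoff=0.0000, prob=0.034269
DDUD: m=96.6362, payoff=37.1438, prob=0.011137
UDUD: m=154.1836, payoff=0.0000, prob=0.034269
DUUD: m=108.5800, payoff=25.2000, prob=0.034269
UUUD: m=173.2400, payoff=0.0000, prob=0.105444
DDDU: m=86.0062, payoff=47.7738, prob=0.011137
UDDU: m=137.2234, payoff=0.0000, prob=0.034269
DUDU: m=108.5800, payoff=25.2000, prob=0.034269
UUDU: m=173.2400, payoff=0.0000, prob=0.105444
DDUU: m=96.6362, payoff=37.1438, prob=0.034269
UDUU: m=154.1836, payoff=0.0000, prob=0.105444
DUUU: m=108.5800, payoff=25.2000, prob=0.105444
UUUU: m=173.2400, payoff=0.0000, prob=0.324442
Price = Σ prob·payoff / R^4 = 7.220593 / 2.769229 = 2.6074

price = 2.6074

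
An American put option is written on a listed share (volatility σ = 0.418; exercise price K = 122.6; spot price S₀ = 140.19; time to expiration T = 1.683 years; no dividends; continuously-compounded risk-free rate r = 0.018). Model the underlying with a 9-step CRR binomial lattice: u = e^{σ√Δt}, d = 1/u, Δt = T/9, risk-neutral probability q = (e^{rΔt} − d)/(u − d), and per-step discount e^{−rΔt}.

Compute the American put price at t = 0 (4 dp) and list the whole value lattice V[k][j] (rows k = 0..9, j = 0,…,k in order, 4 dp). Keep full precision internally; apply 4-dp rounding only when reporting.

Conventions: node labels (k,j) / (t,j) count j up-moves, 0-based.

params: Δt=0.18700 u=1.19812 d=0.83464 q=0.46421 e^(-rΔt)=0.99664
t_9 payoffs: 95.0452 83.0449 65.8186 41.0900 5.5922 0.0000 0.0000 0.0000 0.0000 0.0000
k=8: node(8,0) S=33.0141 payoff=89.5859 vs cont=89.1739 → 89.5859 [stop]  node(8,1) S=47.3919 payoff=75.2081 vs cont=74.7961 → 75.2081 [stop]  node(8,2) S=68.0313 payoff=54.5687 vs cont=54.1568 → 54.5687 [stop]  node(8,3) S=97.6591 payoff=24.9409 vs cont=24.5289 → 24.9409 [stop]  node(8,4) S=140.1900 payoff=0.0000 vs cont=2.9862 → 2.9862 [wait]  node(8,5) S=201.2432 payoff=0.0000 vs cont=0.0000 → 0.0000 [wait]  node(8,6) S=288.8854 payoff=0.0000 vs cont=0.0000 → 0.0000 [wait]  node(8,7) S=414.6959 payoff=0.0000 vs cont=0.0000 → 0.0000 [wait]  node(8,8) S=595.2974 payoff=0.0000 vs cont=0.0000 → 0.0000 [wait]
k=7: node(7,0) S=39.5551 payoff=83.0449 vs cont=82.6329 → 83.0449 [stop]  node(7,1) S=56.7814 payoff=65.8186 vs cont=65.4066 → 65.8186 [stop]  node(7,2) S=81.5100 payoff=41.0900 vs cont=40.6781 → 41.0900 [stop]  node(7,3) S=117.0078 payoff=5.5922 vs cont=14.6997 → 14.6997 [wait]  node(7,4) S=167.9651 payoff=0.0000 vs cont=1.5946 → 1.5946 [wait]  node(7,5) S=241.1145 payoff=0.0000 vs cont=0.0000 → 0.0000 [wait]  node(7,6) S=346.1208 payoff=0.0000 vs cont=0.0000 → 0.0000 [wait]  node(7,7) S=496.8575 payoff=0.0000 vs cont=0.0000 → 0.0000 [wait]
k=6: node(6,0) S=47.3919 payoff=75.2081 vs cont=74.7961 → 75.2081 [stop]  node(6,1) S=68.0313 payoff=54.5687 vs cont=54.1568 → 54.5687 [stop]  node(6,2) S=97.6591 payoff=24.9409 vs cont=28.7425 → 28.7425 [wait]  node(6,3) S=140.1900 payoff=0.0000 vs cont=8.5873 → 8.5873 [wait]  node(6,4) S=201.2432 payoff=0.0000 vs cont=0.8515 → 0.8515 [wait]  node(6,5) S=288.8854 payoff=0.0000 vs cont=0.0000 → 0.0000 [wait]  node(6,6) S=414.6959 payoff=0.0000 vs cont=0.0000 → 0.0000 [wait]
k=5: node(5,0) S=56.7814 payoff=65.8186 vs cont=65.4066 → 65.8186 [stop]  node(5,1) S=81.5100 payoff=41.0900 vs cont=42.4369 → 42.4369 [wait]  node(5,2) S=117.0078 payoff=5.5922 vs cont=19.3211 → 19.3211 [wait]  node(5,3) S=167.9651 payoff=0.0000 vs cont=4.9795 → 4.9795 [wait]  node(5,4) S=241.1145 payoff=0.0000 vs cont=0.4547 → 0.4547 [wait]  node(5,5) S=346.1208 payoff=0.0000 vs cont=0.0000 → 0.0000 [wait]
k=4: node(4,0) S=68.0313 payoff=54.5687 vs cont=54.7799 → 54.7799 [wait]  node(4,1) S=97.6591 payoff=24.9409 vs cont=31.5998 → 31.5998 [wait]  node(4,2) S=140.1900 payoff=0.0000 vs cont=12.6210 → 12.6210 [wait]  node(4,3) S=201.2432 payoff=0.0000 vs cont=2.8693 → 2.8693 [wait]  node(4,4) S=288.8854 payoff=0.0000 vs cont=0.2428 → 0.2428 [wait]
k=3: node(3,0) S=81.5100 payoff=41.0900 vs cont=43.8715 → 43.8715 [wait]  node(3,1) S=117.0078 payoff=5.5922 vs cont=22.7131 → 22.7131 [wait]  node(3,2) S=167.9651 payoff=0.0000 vs cont=8.0670 → 8.0670 [wait]  node(3,3) S=241.1145 payoff=0.0000 vs cont=1.6445 → 1.6445 [wait]
k=2: node(2,0) S=97.6591 payoff=24.9409 vs cont=33.9352 → 33.9352 [wait]  node(2,1) S=140.1900 payoff=0.0000 vs cont=15.8608 → 15.8608 [wait]  node(2,2) S=201.2432 payoff=0.0000 vs cont=5.0685 → 5.0685 [wait]
k=1: node(1,0) S=117.0078 payoff=5.5922 vs cont=25.4590 → 25.4590 [wait]  node(1,1) S=167.9651 payoff=0.0000 vs cont=10.8145 → 10.8145 [wait]
k=0: node(0,0) S=140.1900 payoff=0.0000 vs cont=18.5982 → 18.5982 [wait]

price = 18.5982
tree:
18.5982
25.4590 10.8145
33.9352 15.8608 5.0685
43.8715 22.7131 8.0670 1.6445
54.7799 31.5998 12.6210 2.8693 0.2428
65.8186 42.4369 19.3211 4.9795 0.4547 0.0000
75.2081 54.5687 28.7425 8.5873 0.8515 0.0000 0.0000
83.0449 65.8186 41.0900 14.6997 1.5946 0.0000 0.0000 0.0000
89.5859 75.2081 54.5687 24.9409 2.9862 0.0000 0.0000 0.0000 0.0000
95.0452 83.0449 65.8186 41.0900 5.5922 0.0000 0.0000 0.0000 0.0000 0.0000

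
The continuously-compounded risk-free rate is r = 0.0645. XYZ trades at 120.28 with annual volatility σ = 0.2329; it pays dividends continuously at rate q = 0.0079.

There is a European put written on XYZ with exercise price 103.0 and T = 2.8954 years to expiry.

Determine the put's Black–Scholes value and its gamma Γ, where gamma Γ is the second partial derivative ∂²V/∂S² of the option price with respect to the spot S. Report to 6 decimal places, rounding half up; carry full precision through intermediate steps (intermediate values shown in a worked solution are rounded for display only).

σ√T = 0.2329·√2.8954 = 0.396300
d₁ = (ln(S/K) + (r−q+σ²/2)T) / (σ√T) = (ln(120.28/103.0) + (0.0645−0.0079+0.2329²/2)·2.8954) / 0.396300 = (0.155093 + 0.242406) / 0.396300 = 1.003028
d₂ = d₁ − σ√T = 1.003028 − 0.396300 = 0.606728
e^{−rT} = 0.829648
e^{−qT} = 0.977386
N(−d₁) = 0.157924,  N(−d₂) = 0.272016
Put price V = K·e^{−rT}·N(−d₂) − S·e^{−qT}·N(−d₁) = 23.244763 − 18.565503 = 4.679260
φ(d₁) = (1/√(2π))·e^{−d₁²/2} = 0.241238
Γ = e^{−qT}·φ(d₁) / (S·σ·√T) = 0.004946

price = 4.679260
Γ = 0.004946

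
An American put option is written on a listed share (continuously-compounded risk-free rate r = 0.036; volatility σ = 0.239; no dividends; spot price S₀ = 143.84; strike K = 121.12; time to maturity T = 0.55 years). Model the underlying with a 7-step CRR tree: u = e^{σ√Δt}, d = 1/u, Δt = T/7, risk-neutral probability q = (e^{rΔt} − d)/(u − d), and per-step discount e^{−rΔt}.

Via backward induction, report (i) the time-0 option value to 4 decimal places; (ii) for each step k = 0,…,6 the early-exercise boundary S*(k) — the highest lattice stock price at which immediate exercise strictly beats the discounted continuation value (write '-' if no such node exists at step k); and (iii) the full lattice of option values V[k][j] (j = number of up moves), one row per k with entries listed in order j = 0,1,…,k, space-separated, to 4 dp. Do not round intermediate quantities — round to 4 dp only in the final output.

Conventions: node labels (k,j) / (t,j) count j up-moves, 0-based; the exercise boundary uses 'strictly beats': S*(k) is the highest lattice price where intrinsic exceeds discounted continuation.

Δt=0.07857, u=1.06929, d=0.93520, q=0.50438, disc=e^(-rΔt)=0.99718
k=7 terminal: V=max(K-S,0) → 31.1254 18.2222 3.4690 0.0000 0.0000 0.0000 0.0000 0.0000
k=6: j=0 S=96.2302 intr=24.8898 cont=24.5477 V=24.8898[EX]; j=1 S=110.0274 intr=11.0926 cont=10.7505 V=11.0926[EX]; j=2 S=125.8028 intr=0.0000 cont=1.7145 V=1.7145[hold]; j=3 S=143.8400 intr=0.0000 cont=0.0000 V=0.0000[hold]; j=4 S=164.4634 intr=0.0000 cont=0.0000 V=0.0000[hold]; j=5 S=188.0436 intr=0.0000 cont=0.0000 V=0.0000[hold]; j=6 S=215.0048 intr=0.0000 cont=0.0000 V=0.0000[hold]  S*(6)=110.0274
k=5: j=0 S=102.8978 intr=18.2222 cont=17.8801 V=18.2222[EX]; j=1 S=117.6510 intr=3.4690 cont=6.3445 V=6.3445[hold]; j=2 S=134.5194 intr=0.0000 cont=0.8473 V=0.8473[hold]; j=3 S=153.8064 intr=0.0000 cont=0.0000 V=0.0000[hold]; j=4 S=175.8587 intr=0.0000 cont=0.0000 V=0.0000[hold]; j=5 S=201.0728 intr=0.0000 cont=0.0000 V=0.0000[hold]  S*(5)=102.8978
k=4: j=0 S=110.0274 intr=11.0926 cont=12.1967 V=12.1967[hold]; j=1 S=125.8028 intr=0.0000 cont=3.5617 V=3.5617[hold]; j=2 S=143.8400 intr=0.0000 cont=0.4188 V=0.4188[hold]; j=3 S=164.4634 intr=0.0000 cont=0.0000 V=0.0000[hold]; j=4 S=188.0436 intr=0.0000 cont=0.0000 V=0.0000[hold]  S*(4)=-
k=3: j=0 S=117.6510 intr=3.4690 cont=7.8192 V=7.8192[hold]; j=1 S=134.5194 intr=0.0000 cont=1.9709 V=1.9709[hold]; j=2 S=153.8064 intr=0.0000 cont=0.2070 V=0.2070[hold]; j=3 S=175.8587 intr=0.0000 cont=0.0000 V=0.0000[hold]  S*(3)=-
k=2: j=0 S=125.8028 intr=0.0000 cont=4.8557 V=4.8557[hold]; j=1 S=143.8400 intr=0.0000 cont=1.0781 V=1.0781[hold]; j=2 S=164.4634 intr=0.0000 cont=0.1023 V=0.1023[hold]  S*(2)=-
k=1: j=0 S=134.5194 intr=0.0000 cont=2.9420 V=2.9420[hold]; j=1 S=153.8064 intr=0.0000 cont=0.5843 V=0.5843[hold]  S*(1)=-
k=0: j=0 S=143.8400 intr=0.0000 cont=1.7479 V=1.7479[hold]  S*(0)=-

price = 1.7479
boundary = - - - - - 102.8978 110.0274
tree:
1.7479
2.9420 0.5843
4.8557 1.0781 0.1023
7.8192 1.9709 0.2070 0.0000
12.1967 3.5617 0.4188 0.0000 0.0000
18.2222 6.3445 0.8473 0.0000 0.0000 0.0000
24.8898 11.0926 1.7145 0.0000 0.0000 0.0000 0.0000
31.1254 18.2222 3.4690 0.0000 0.0000 0.0000 0.0000 0.0000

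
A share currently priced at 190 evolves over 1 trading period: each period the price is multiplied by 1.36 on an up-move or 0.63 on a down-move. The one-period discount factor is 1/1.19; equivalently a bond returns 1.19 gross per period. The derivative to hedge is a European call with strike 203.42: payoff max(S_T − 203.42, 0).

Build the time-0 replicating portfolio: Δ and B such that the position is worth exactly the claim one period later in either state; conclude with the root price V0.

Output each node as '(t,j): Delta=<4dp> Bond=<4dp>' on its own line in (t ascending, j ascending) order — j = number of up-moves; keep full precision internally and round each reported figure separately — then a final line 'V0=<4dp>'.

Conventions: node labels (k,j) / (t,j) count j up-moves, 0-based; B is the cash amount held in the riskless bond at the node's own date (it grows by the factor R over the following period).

(0,0): Delta=0.3964 Bond=-39.8727
V0=35.4424

Under the risk-neutral measure, an up-move has probability p* = (R−d)/(u−d) = 0.7671 and values discount at R = 1.19.
Expiry values: V(1,0)=0.0000, V(1,1)=54.9800
(0,0): S=190.0000. Δ = (V_up−V_dn)/(S_up−S_dn) = (54.9800−0.0000)/(258.4000−119.7000) = 0.3964. V = [p*·54.9800 + (1−p*)·0.0000]/1.19 = 35.4424. B = V − Δ·S = -39.8727.
Verification: the root portfolio costs Δ(0,0)·S0 + B(0,0) = 35.4424, matching V0.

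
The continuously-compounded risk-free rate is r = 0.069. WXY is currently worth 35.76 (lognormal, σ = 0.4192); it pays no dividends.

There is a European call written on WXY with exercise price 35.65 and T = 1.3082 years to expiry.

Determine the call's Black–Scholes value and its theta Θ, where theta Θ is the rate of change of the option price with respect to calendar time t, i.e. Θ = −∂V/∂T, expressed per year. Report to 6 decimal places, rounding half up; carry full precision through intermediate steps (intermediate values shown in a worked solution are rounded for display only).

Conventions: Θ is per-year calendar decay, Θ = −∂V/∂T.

price = 8.186652
Θ = -3.462321

σ√T = 0.4192·√1.3082 = 0.479467
d₁ = (ln(S/K) + (r+σ²/2)T) / (σ√T) = (ln(35.76/35.65) + (0.069+0.4192²/2)·1.3082) / 0.479467 = (0.003081 + 0.205210) / 0.479467 = 0.434422
d₂ = d₁ − σ√T = 0.434422 − 0.479467 = -0.045045
e^{−rT} = 0.913688
N(d₁) = 0.668009,  N(d₂) = 0.482036
Call price V = S·N(d₁) − K·e^{−rT}·N(d₂) = 23.887998 − 15.701346 = 8.186652
φ(d₁) = (1/√(2π))·e^{−d₁²/2} = 0.363019
Θ = −S·φ(d₁)·σ/(2√T) − r·K·e^{−rT}·N(d₂) = −2.378928 − 1.083393 = -3.462321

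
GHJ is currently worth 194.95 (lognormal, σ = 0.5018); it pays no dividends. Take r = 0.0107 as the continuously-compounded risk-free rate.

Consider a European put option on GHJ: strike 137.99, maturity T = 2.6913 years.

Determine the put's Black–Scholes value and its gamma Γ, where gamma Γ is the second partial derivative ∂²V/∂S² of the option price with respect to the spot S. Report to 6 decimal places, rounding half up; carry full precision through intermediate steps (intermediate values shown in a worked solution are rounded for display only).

σ√T = 0.5018·√2.6913 = 0.823212
d₁ = (ln(S/K) + (r+σ²/2)T) / (σ√T) = (ln(194.95/137.99) + (0.0107+0.5018²/2)·2.6913) / 0.823212 = (0.345562 + 0.367636) / 0.823212 = 0.866360
d₂ = d₁ − σ√T = 0.866360 − 0.823212 = 0.043148
e^{−rT} = 0.971614
N(−d₁) = 0.193146,  N(−d₂) = 0.482792
Put price V = K·e^{−rT}·N(−d₂) − S·N(−d₁) = 64.729346 − 37.653897 = 27.075448
φ(d₁) = (1/√(2π))·e^{−d₁²/2} = 0.274109
Γ = φ(d₁) / (S·σ·√T) = 0.001708

price = 27.075448
Γ = 0.001708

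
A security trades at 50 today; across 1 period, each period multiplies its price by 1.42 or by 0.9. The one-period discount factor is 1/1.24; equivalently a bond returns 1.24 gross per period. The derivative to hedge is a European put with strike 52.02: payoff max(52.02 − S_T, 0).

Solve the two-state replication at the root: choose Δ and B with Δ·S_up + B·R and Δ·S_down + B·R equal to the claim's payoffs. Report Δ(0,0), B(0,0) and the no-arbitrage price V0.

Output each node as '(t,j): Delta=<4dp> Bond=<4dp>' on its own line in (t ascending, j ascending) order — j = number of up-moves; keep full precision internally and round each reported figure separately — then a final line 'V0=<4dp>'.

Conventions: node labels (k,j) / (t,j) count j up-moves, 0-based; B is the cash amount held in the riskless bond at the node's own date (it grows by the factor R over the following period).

(0,0): Delta=-0.2700 Bond=15.4597
V0=1.9597

Since d<R<u, set p* = (R−d)/(u−d) = 0.6538; price each node as the discounted p*-expectation of its children.
Payoffs at expiry: V(1,0)=7.0200, V(1,1)=0.0000
(0,0): S=50.0000. Δ = (V_up−V_dn)/(S_up−S_dn) = (0.0000−7.0200)/(71.0000−45.0000) = -0.2700. V = [p*·0.0000 + (1−p*)·7.0200]/1.24 = 1.9597. B = V − Δ·S = 15.4597.
As a check, the time-0 holding Δ(0,0)·S0 + B(0,0) comes to 1.9597 — exactly V0.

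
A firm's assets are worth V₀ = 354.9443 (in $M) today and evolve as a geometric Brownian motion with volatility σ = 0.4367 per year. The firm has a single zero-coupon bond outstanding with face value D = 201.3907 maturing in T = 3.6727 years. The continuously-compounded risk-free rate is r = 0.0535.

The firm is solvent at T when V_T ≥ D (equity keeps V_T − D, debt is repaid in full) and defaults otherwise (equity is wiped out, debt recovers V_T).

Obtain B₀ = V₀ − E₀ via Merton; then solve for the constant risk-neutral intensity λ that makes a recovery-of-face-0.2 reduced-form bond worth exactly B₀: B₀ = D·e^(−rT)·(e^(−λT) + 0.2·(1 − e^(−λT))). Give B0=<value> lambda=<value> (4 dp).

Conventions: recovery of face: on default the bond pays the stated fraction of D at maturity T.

Apply the equity-as-call identities (strike 201.3907, horizon 3.6727 years):
d₁ = [ln(V₀/D) + (r + σ²/2)T] / (σ√T)
   = [ln(354.9443/201.3907) + (0.0535 + 0.5·0.4367²)·3.6727] / (0.4367·√3.6727)
   = [0.566714 + 0.546694] / 0.836905 = 1.330388
d₂ = d₁ − σ√T = 1.330388 − 0.836905 = 0.493484
N(d₁) = 0.908305,  N(d₂) = 0.689165,  e^(−rT) = 0.821610
E₀ = V₀·N(d₁) − D·e^(−rT)·N(d₂)
   = 354.9443·0.908305 − 201.3907·0.821610·0.689165 = 208.365264
B₀ = V₀ − E₀ = 354.9443 − 208.365264 = 146.579036
e^(−λT) = (B₀·e^(rT)/D − 0.2)/(1 − 0.2) = (146.5790·1.217122/201.3907 − 0.2)/0.8 = 0.85732891
λ = −ln(0.85732891)/3.6727 = 0.041913

B0=146.5790 lambda=0.0419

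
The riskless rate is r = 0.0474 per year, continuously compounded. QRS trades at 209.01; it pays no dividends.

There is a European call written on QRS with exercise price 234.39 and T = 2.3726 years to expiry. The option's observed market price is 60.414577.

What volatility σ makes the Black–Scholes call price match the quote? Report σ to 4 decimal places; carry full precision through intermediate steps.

sigma = 0.4825

At σ = 0.4825 the Black–Scholes value reproduces the quote:
σ√T = 0.4825·√2.3726 = 0.743207
d₁ = (ln(S/K) + (r+σ²/2)T) / (σ√T) = (ln(209.01/234.39) + (0.0474+0.4825²/2)·2.3726) / 0.743207 = (-0.114604 + 0.388639) / 0.743207 = 0.368720
d₂ = d₁ − σ√T = 0.368720 − 0.743207 = -0.374487
e^{−rT} = 0.893632
N(d₁) = 0.643832,  N(d₂) = 0.354021
V = S·N(d₁) − K·e^{−rT}·N(d₂) = 134.567264 − 74.152687 = 60.414577 (equal to the quote); since ∂V/∂σ > 0 for all σ, the implied volatility is unique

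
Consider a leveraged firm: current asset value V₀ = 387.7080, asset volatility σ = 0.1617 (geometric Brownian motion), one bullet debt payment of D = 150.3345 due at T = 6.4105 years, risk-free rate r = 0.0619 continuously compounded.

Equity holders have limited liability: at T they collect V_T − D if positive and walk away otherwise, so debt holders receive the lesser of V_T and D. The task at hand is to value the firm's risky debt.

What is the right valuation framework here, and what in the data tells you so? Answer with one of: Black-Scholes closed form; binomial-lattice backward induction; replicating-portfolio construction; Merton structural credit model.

framework: Merton structural credit model

Key observation: the asked-for credit quantity lives on the firm's capital structure — asset value, asset volatility, debt face 150.3345 — which is the structural model's domain.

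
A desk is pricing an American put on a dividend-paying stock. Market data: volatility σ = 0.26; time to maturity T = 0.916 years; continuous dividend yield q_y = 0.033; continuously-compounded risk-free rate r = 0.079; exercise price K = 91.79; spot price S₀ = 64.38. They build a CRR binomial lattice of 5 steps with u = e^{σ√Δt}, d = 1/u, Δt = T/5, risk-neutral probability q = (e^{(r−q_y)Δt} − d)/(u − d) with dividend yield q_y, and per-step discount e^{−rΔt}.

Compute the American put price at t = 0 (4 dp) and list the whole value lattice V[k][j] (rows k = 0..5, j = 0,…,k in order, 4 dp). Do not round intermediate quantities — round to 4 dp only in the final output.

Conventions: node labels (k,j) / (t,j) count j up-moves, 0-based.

Δt=0.18320  u=1.11771  d=0.89468  q=0.51015  discount=0.98563
step 5 (expiry): payoffs max(K−S,0) = 54.8838 45.6838 34.1903 19.8316 1.8936 0.0000
k=4: (k=4,j=0): S=41.2505, K−S=50.5395, hold=49.4692 ⇒ V=50.5395 exercise | (k=4,j=1): S=51.5336, K−S=40.2564, hold=39.2482 ⇒ V=40.2564 exercise | (k=4,j=2): S=64.3800, K−S=27.4100, hold=26.4792 ⇒ V=27.4100 exercise | (k=4,j=3): S=80.4288, K−S=11.3612, hold=10.5270 ⇒ V=11.3612 exercise | (k=4,j=4): S=100.4784, K−S=0.0000, hold=0.9143 ⇒ V=0.9143 continue
k=3: (k=3,j=0): S=46.1062, K−S=45.6838, hold=44.6428 ⇒ V=45.6838 exercise | (k=3,j=1): S=57.5997, K−S=34.1903, hold=33.2185 ⇒ V=34.1903 exercise | (k=3,j=2): S=71.9584, K−S=19.8316, hold=18.9464 ⇒ V=19.8316 exercise | (k=3,j=3): S=89.8964, K−S=1.8936, hold=5.9450 ⇒ V=5.9450 continue
k=2: (k=2,j=0): S=51.5336, K−S=40.2564, hold=39.2482 ⇒ V=40.2564 exercise | (k=2,j=1): S=64.3800, K−S=27.4100, hold=26.4792 ⇒ V=27.4100 exercise | (k=2,j=2): S=80.4288, K−S=11.3612, hold=12.5642 ⇒ V=12.5642 continue
k=1: (k=1,j=0): S=57.5997, K−S=34.1903, hold=33.2185 ⇒ V=34.1903 exercise | (k=1,j=1): S=71.9584, K−S=19.8316, hold=19.5513 ⇒ V=19.8316 exercise
k=0: (k=0,j=0): S=64.3800, K−S=27.4100, hold=26.4792 ⇒ V=27.4100 exercise

price = 27.4100
tree:
27.4100
34.1903 19.8316
40.2564 27.4100 12.5642
45.6838 34.1903 19.8316 5.9450
50.5395 40.2564 27.4100 11.3612 0.9143
54.8838 45.6838 34.1903 19.8316 1.8936 0.0000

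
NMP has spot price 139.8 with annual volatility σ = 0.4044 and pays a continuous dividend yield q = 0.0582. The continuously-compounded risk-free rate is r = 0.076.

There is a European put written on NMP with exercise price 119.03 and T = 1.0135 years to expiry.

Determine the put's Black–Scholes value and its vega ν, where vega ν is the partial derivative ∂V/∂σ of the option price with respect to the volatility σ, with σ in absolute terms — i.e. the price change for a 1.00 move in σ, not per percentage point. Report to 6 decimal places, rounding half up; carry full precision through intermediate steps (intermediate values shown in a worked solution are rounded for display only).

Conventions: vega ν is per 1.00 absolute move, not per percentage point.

σ√T = 0.4044·√1.0135 = 0.407121
d₁ = (ln(S/K) + (r−q+σ²/2)T) / (σ√T) = (ln(139.8/119.03) + (0.076−0.0582+0.4044²/2)·1.0135) / 0.407121 = (0.160837 + 0.100914) / 0.407121 = 0.642933
d₂ = d₁ − σ√T = 0.642933 − 0.407121 = 0.235812
e^{−rT} = 0.925866
e^{−qT} = 0.942720
N(−d₁) = 0.260134,  N(−d₂) = 0.406789
Put price V = K·e^{−rT}·N(−d₂) − S·e^{−qT}·N(−d₁) = 44.830530 − 34.283638 = 10.546892
φ(d₁) = (1/√(2π))·e^{−d₁²/2} = 0.324451
ν = S·e^{−qT}·φ(d₁)·√T = 43.047845

price = 10.546892
ν = 43.047845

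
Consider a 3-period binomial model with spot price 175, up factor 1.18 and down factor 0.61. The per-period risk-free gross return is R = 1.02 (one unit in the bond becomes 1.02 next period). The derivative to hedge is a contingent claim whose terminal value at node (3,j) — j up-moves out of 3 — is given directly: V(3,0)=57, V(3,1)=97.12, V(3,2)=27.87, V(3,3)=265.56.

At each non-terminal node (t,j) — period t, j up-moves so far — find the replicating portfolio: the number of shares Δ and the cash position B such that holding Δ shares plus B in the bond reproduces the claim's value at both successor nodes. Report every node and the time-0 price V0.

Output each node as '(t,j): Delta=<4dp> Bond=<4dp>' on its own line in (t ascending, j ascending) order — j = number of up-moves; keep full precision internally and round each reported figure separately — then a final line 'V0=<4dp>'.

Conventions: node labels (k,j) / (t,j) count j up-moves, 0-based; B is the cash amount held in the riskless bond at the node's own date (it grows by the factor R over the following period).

(0,0): Delta=0.9460 Bond=-44.2281
(1,0): Delta=-0.6211 Bond=122.1772
(1,1): Delta=1.2621 Bond=-110.3966
(2,0): Delta=1.0809 Bond=13.7888
(2,1): Delta=-0.9645 Bond=167.8722
(2,2): Delta=1.7113 Bond=-222.0588
V0=121.3211

Risk-neutral probability p* = (R−d)/(u−d) = (1.02−0.61)/(1.18−0.61) = 0.7193.
Expiry values: V(3,0)=57.0000, V(3,1)=97.1200, V(3,2)=27.8700, V(3,3)=265.5600
  t=2,j=0: stock 65.1175 → up 76.8386 (V=97.1200), down 39.7217 (V=57.0000). Price 84.1748; hedge Δ=1.0809, bond B=13.7888.
  t=2,j=1: stock 125.9650 → up 148.6387 (V=27.8700), down 76.8387 (V=97.1200). Price 46.3810; hedge Δ=-0.9645, bond B=167.8722.
  t=2,j=2: stock 243.6700 → up 287.5306 (V=265.5600), down 148.6387 (V=27.8700). Price 194.9412; hedge Δ=1.7113, bond B=-222.0588.
  t=1,j=0: stock 106.7500 → up 125.9650 (V=46.3810), down 65.1175 (V=84.1748). Price 55.8723; hedge Δ=-0.6211, bond B=122.1772.
  t=1,j=1: stock 206.5000 → up 243.6700 (V=194.9412), down 125.9650 (V=46.3810). Price 150.2354; hedge Δ=1.2621, bond B=-110.3966.
  t=0,j=0: stock 175.0000 → up 206.5000 (V=150.2354), down 106.7500 (V=55.8723). Price 121.3211; hedge Δ=0.9460, bond B=-44.2281.
As a check, the time-0 holding Δ(0,0)·S0 + B(0,0) comes to 121.3211 — exactly V0.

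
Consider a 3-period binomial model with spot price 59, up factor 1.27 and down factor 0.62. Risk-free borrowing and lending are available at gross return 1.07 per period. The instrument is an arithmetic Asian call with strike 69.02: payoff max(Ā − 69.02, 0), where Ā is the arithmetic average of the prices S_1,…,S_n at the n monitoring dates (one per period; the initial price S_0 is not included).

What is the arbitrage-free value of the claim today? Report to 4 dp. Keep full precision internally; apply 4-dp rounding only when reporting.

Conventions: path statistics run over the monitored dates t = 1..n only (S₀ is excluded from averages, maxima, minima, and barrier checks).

price = 8.4578

Set p* = 0.6923 (from d < R < u); the path-dependent value is the discounted p*-expectation over all price paths.
Enumerate all 2^3 = 8 price paths (U = up ×1.27, D = down ×0.62); each path with k up-moves has probability p*^k·(1−p*)^(3−k).
DDD: Ā=24.4403, payoff=0.0000, prob=0.029131
UDD: Ā=50.0632, payoff=0.0000, prob=0.065544
DUD: Ā=37.2799, payoff=0.0000, prob=0.065544
UUD: Ā=76.3637, payoff=7.3437, prob=0.147474
DDU: Ā=29.3542, payoff=0.0000, prob=0.065544
UDU: Ā=60.1288, payoff=0.0000, prob=0.147474
DUU: Ā=47.3455, payoff=0.0000, prob=0.147474
UUU: Ā=96.9819, payoff=27.9619, prob=0.331816
Price = Σ prob·payoff / R^3 = 10.361206 / 1.225043 = 8.4578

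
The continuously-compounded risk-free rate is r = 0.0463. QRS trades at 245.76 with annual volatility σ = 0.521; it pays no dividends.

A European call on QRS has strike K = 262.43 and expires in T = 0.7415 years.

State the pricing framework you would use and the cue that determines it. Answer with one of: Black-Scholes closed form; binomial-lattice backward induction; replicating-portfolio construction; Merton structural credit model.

Key observation: a European-exercise option on QRS struck at 262.43 — a GBM underlying with constant parameters — admits an analytic price: the data contain no early exercise, no discrete tree, no debt structure.

framework: Black-Scholes closed form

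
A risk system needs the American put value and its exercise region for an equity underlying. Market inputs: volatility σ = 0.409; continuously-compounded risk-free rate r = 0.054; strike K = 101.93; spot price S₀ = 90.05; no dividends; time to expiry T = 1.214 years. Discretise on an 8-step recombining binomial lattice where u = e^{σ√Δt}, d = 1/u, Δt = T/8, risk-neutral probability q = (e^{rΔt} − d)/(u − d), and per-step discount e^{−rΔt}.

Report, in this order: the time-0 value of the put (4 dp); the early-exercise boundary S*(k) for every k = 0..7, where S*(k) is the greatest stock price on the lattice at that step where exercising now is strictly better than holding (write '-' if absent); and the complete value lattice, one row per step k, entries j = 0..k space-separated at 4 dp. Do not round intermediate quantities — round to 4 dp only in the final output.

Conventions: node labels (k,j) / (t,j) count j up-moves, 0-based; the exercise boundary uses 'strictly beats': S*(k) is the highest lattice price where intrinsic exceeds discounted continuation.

Δt=0.15175, u=1.17272, d=0.85272, q=0.48597, disc=e^(-rΔt)=0.99184
k=8 terminal: V=max(K-S,0) → 76.7574 67.3109 54.3192 36.4521 11.8800 0.0000 0.0000 0.0000 0.0000
k=7: j=0 S=29.5204 intr=72.4096 cont=71.5778 V=72.4096[EX]; j=1 S=40.5986 intr=61.3314 cont=60.4996 V=61.3314[EX]; j=2 S=55.8342 intr=46.0958 cont=45.2640 V=46.0958[EX]; j=3 S=76.7873 intr=25.1427 cont=24.3109 V=25.1427[EX]; j=4 S=105.6035 intr=0.0000 cont=6.0569 V=6.0569[hold]; j=5 S=145.2337 intr=0.0000 cont=0.0000 V=0.0000[hold]; j=6 S=199.7361 intr=0.0000 cont=0.0000 V=0.0000[hold]; j=7 S=274.6918 intr=0.0000 cont=0.0000 V=0.0000[hold]  S*(7)=76.7873
k=6: j=0 S=34.6191 intr=67.3109 cont=66.4790 V=67.3109[EX]; j=1 S=47.6108 intr=54.3192 cont=53.4873 V=54.3192[EX]; j=2 S=65.4779 intr=36.4521 cont=35.6203 V=36.4521[EX]; j=3 S=90.0500 intr=11.8800 cont=15.7382 V=15.7382[hold]; j=4 S=123.8434 intr=0.0000 cont=3.0880 V=3.0880[hold]; j=5 S=170.3186 intr=0.0000 cont=0.0000 V=0.0000[hold]; j=6 S=234.2346 intr=0.0000 cont=0.0000 V=0.0000[hold]  S*(6)=65.4779
k=5: j=0 S=40.5986 intr=61.3314 cont=60.4996 V=61.3314[EX]; j=1 S=55.8342 intr=46.0958 cont=45.2640 V=46.0958[EX]; j=2 S=76.7873 intr=25.1427 cont=26.1705 V=26.1705[hold]; j=3 S=105.6035 intr=0.0000 cont=9.5124 V=9.5124[hold]; j=4 S=145.2337 intr=0.0000 cont=1.5744 V=1.5744[hold]; j=5 S=199.7361 intr=0.0000 cont=0.0000 V=0.0000[hold]  S*(5)=55.8342
k=4: j=0 S=47.6108 intr=54.3192 cont=53.4873 V=54.3192[EX]; j=1 S=65.4779 intr=36.4521 cont=36.1157 V=36.4521[EX]; j=2 S=90.0500 intr=11.8800 cont=17.9277 V=17.9277[hold]; j=3 S=123.8434 intr=0.0000 cont=5.6087 V=5.6087[hold]; j=4 S=170.3186 intr=0.0000 cont=0.8027 V=0.8027[hold]  S*(4)=65.4779
k=3: j=0 S=55.8342 intr=46.0958 cont=45.2640 V=46.0958[EX]; j=1 S=76.7873 intr=25.1427 cont=27.2259 V=27.2259[hold]; j=2 S=105.6035 intr=0.0000 cont=11.8436 V=11.8436[hold]; j=3 S=145.2337 intr=0.0000 cont=3.2464 V=3.2464[hold]  S*(3)=55.8342
k=2: j=0 S=65.4779 intr=36.4521 cont=36.6243 V=36.6243[hold]; j=1 S=90.0500 intr=11.8800 cont=19.5895 V=19.5895[hold]; j=2 S=123.8434 intr=0.0000 cont=7.6031 V=7.6031[hold]  S*(2)=-
k=1: j=0 S=76.7873 intr=25.1427 cont=28.1147 V=28.1147[hold]; j=1 S=105.6035 intr=0.0000 cont=13.6522 V=13.6522[hold]  S*(1)=-
k=0: j=0 S=90.0500 intr=11.8800 cont=20.9143 V=20.9143[hold]  S*(0)=-

price = 20.9143
boundary = - - - 55.8342 65.4779 55.8342 65.4779 76.7873
tree:
20.9143
28.1147 13.6522
36.6243 19.5895 7.6031
46.0958 27.2259 11.8436 3.2464
54.3192 36.4521 17.9277 5.6087 0.8027
61.3314 46.0958 26.1705 9.5124 1.5744 0.0000
67.3109 54.3192 36.4521 15.7382 3.0880 0.0000 0.0000
72.4096 61.3314 46.0958 25.1427 6.0569 0.0000 0.0000 0.0000
76.7574 67.3109 54.3192 36.4521 11.8800 0.0000 0.0000 0.0000 0.0000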